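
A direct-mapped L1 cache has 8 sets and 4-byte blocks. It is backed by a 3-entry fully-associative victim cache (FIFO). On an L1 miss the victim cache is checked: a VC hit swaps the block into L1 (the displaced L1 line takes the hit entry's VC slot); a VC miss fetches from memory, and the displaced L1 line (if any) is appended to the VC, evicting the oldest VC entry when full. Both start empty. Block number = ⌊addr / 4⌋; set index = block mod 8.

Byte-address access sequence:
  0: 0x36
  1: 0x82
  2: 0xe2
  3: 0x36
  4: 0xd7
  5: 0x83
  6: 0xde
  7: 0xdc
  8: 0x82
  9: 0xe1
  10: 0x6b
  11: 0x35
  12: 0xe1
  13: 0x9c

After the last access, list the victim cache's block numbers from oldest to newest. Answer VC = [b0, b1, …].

VC = [32, 53, 55]

#0 0x36→b13/s5 MISS; vc=[]
#1 0x82→b32/s0 MISS; vc=[]
#2 0xe2→b56/s0 MISS; vc=[32]
#3 0x36→b13/s5 L1-HIT; vc=[32]
#4 0xd7→b53/s5 MISS; vc=[32,13]
#5 0x83→b32/s0 VC-HIT; vc=[56,13]
#6 0xde→b55/s7 MISS; vc=[56,13]
#7 0xdc→b55/s7 L1-HIT; vc=[56,13]
#8 0x82→b32/s0 L1-HIT; vc=[56,13]
#9 0xe1→b56/s0 VC-HIT; vc=[32,13]
#10 0x6b→b26/s2 MISS; vc=[32,13]
#11 0x35→b13/s5 VC-HIT; vc=[32,53]
#12 0xe1→b56/s0 L1-HIT; vc=[32,53]
#13 0x9c→b39/s7 MISS; vc=[32,53,55]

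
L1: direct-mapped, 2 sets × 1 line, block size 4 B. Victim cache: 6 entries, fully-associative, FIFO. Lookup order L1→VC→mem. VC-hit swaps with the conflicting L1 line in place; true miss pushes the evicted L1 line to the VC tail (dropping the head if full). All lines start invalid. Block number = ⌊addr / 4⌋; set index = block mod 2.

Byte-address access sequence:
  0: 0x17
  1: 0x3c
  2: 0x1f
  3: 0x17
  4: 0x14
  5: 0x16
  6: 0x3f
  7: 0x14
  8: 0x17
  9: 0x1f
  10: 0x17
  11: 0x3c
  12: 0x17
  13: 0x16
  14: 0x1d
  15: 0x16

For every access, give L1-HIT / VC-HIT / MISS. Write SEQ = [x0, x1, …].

0: 0x17 (blk 5, set 1) → MISS  vc=[]
1: 0x3c (blk 15, set 1) → MISS  vc=[5]
2: 0x1f (blk 7, set 1) → MISS  vc=[5, 15]
3: 0x17 (blk 5, set 1) → VC-HIT  vc=[7, 15]
4: 0x14 (blk 5, set 1) → L1-HIT  vc=[7, 15]
5: 0x16 (blk 5, set 1) → L1-HIT  vc=[7, 15]
6: 0x3f (blk 15, set 1) → VC-HIT  vc=[7, 5]
7: 0x14 (blk 5, set 1) → VC-HIT  vc=[7, 15]
8: 0x17 (blk 5, set 1) → L1-HIT  vc=[7, 15]
9: 0x1f (blk 7, set 1) → VC-HIT  vc=[5, 15]
10: 0x17 (blk 5, set 1) → VC-HIT  vc=[7, 15]
11: 0x3c (blk 15, set 1) → VC-HIT  vc=[7, 5]
12: 0x17 (blk 5, set 1) → VC-HIT  vc=[7, 15]
13: 0x16 (blk 5, set 1) → L1-HIT  vc=[7, 15]
14: 0x1d (blk 7, set 1) → VC-HIT  vc=[5, 15]
15: 0x16 (blk 5, set 1) → VC-HIT  vc=[7, 15]

SEQ = [MISS, MISS, MISS, VC-HIT, L1-HIT, L1-HIT, VC-HIT, VC-HIT, L1-HIT, VC-HIT, VC-HIT, VC-HIT, VC-HIT, L1-HIT, VC-HIT, VC-HIT]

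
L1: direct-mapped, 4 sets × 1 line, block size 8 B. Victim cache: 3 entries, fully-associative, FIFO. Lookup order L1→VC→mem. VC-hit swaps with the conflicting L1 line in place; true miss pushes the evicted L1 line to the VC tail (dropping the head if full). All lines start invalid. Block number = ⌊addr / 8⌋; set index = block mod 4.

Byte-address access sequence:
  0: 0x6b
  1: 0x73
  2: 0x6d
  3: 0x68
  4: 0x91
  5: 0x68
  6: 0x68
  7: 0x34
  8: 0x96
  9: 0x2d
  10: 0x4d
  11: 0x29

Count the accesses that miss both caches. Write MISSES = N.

MISSES = 6

0: 0x6b (blk 13, set 1) → MISS  vc=[]
1: 0x73 (blk 14, set 2) → MISS  vc=[]
2: 0x6d (blk 13, set 1) → L1-HIT  vc=[]
3: 0x68 (blk 13, set 1) → L1-HIT  vc=[]
4: 0x91 (blk 18, set 2) → MISS  vc=[14]
5: 0x68 (blk 13, set 1) → L1-HIT  vc=[14]
6: 0x68 (blk 13, set 1) → L1-HIT  vc=[14]
7: 0x34 (blk 6, set 2) → MISS  vc=[14, 18]
8: 0x96 (blk 18, set 2) → VC-HIT  vc=[14, 6]
9: 0x2d (blk 5, set 1) → MISS  vc=[14, 6, 13]
10: 0x4d (blk 9, set 1) → MISS  vc=[6, 13, 5]
11: 0x29 (blk 5, set 1) → VC-HIT  vc=[6, 13, 9]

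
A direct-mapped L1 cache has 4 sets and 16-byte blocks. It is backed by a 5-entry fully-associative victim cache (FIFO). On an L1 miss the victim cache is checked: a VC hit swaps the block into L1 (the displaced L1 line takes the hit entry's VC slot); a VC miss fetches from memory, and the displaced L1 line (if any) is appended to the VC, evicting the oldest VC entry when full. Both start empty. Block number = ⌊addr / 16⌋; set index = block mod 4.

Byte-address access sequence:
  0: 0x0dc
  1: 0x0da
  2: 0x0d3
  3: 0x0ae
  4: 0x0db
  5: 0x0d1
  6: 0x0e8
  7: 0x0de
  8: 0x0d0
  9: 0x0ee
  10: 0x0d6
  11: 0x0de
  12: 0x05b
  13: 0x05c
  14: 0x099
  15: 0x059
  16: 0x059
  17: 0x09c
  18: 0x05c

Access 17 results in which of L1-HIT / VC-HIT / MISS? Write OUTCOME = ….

  [0] addr=0xdc blk=13 s=1: MISS | VC []
  [1] addr=0xda blk=13 s=1: L1-HIT | VC []
  [2] addr=0xd3 blk=13 s=1: L1-HIT | VC []
  [3] addr=0xae blk=10 s=2: MISS | VC []
  [4] addr=0xdb blk=13 s=1: L1-HIT | VC []
  [5] addr=0xd1 blk=13 s=1: L1-HIT | VC []
  [6] addr=0xe8 blk=14 s=2: MISS | VC [10]
  [7] addr=0xde blk=13 s=1: L1-HIT | VC [10]
  [8] addr=0xd0 blk=13 s=1: L1-HIT | VC [10]
  [9] addr=0xee blk=14 s=2: L1-HIT | VC [10]
  [10] addr=0xd6 blk=13 s=1: L1-HIT | VC [10]
  [11] addr=0xde blk=13 s=1: L1-HIT | VC [10]
  [12] addr=0x5b blk=5 s=1: MISS | VC [10, 13]
  [13] addr=0x5c blk=5 s=1: L1-HIT | VC [10, 13]
  [14] addr=0x99 blk=9 s=1: MISS | VC [10, 13, 5]
  [15] addr=0x59 blk=5 s=1: VC-HIT | VC [10, 13, 9]
  [16] addr=0x59 blk=5 s=1: L1-HIT | VC [10, 13, 9]
  [17] addr=0x9c blk=9 s=1: VC-HIT | VC [10, 13, 5]
  [18] addr=0x5c blk=5 s=1: VC-HIT | VC [10, 13, 9]

OUTCOME = VC-HIT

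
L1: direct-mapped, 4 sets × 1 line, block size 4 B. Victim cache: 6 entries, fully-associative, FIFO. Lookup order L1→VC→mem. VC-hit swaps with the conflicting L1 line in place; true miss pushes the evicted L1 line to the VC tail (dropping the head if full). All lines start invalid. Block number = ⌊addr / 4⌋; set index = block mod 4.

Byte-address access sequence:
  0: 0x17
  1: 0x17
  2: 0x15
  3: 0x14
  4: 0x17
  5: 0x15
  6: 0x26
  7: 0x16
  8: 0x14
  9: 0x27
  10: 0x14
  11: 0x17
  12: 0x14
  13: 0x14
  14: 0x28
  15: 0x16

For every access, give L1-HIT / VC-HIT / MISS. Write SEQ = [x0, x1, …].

SEQ = [MISS, L1-HIT, L1-HIT, L1-HIT, L1-HIT, L1-HIT, MISS, VC-HIT, L1-HIT, VC-HIT, VC-HIT, L1-HIT, L1-HIT, L1-HIT, MISS, L1-HIT]

#0 0x17→b5/s1 MISS; vc=[]
#1 0x17→b5/s1 L1-HIT; vc=[]
#2 0x15→b5/s1 L1-HIT; vc=[]
#3 0x14→b5/s1 L1-HIT; vc=[]
#4 0x17→b5/s1 L1-HIT; vc=[]
#5 0x15→b5/s1 L1-HIT; vc=[]
#6 0x26→b9/s1 MISS; vc=[5]
#7 0x16→b5/s1 VC-HIT; vc=[9]
#8 0x14→b5/s1 L1-HIT; vc=[9]
#9 0x27→b9/s1 VC-HIT; vc=[5]
#10 0x14→b5/s1 VC-HIT; vc=[9]
#11 0x17→b5/s1 L1-HIT; vc=[9]
#12 0x14→b5/s1 L1-HIT; vc=[9]
#13 0x14→b5/s1 L1-HIT; vc=[9]
#14 0x28→b10/s2 MISS; vc=[9]
#15 0x16→b5/s1 L1-HIT; vc=[9]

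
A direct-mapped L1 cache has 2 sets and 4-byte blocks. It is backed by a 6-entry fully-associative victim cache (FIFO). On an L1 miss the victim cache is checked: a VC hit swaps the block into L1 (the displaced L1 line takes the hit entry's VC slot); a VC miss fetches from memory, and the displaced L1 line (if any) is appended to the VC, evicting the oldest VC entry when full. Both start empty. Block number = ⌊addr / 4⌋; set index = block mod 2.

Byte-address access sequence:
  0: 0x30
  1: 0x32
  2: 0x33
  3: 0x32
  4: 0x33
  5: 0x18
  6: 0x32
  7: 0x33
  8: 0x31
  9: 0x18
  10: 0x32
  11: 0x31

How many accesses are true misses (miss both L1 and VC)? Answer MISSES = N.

#0 0x30→b12/s0 MISS; vc=[]
#1 0x32→b12/s0 L1-HIT; vc=[]
#2 0x33→b12/s0 L1-HIT; vc=[]
#3 0x32→b12/s0 L1-HIT; vc=[]
#4 0x33→b12/s0 L1-HIT; vc=[]
#5 0x18→b6/s0 MISS; vc=[12]
#6 0x32→b12/s0 VC-HIT; vc=[6]
#7 0x33→b12/s0 L1-HIT; vc=[6]
#8 0x31→b12/s0 L1-HIT; vc=[6]
#9 0x18→b6/s0 VC-HIT; vc=[12]
#10 0x32→b12/s0 VC-HIT; vc=[6]
#11 0x31→b12/s0 L1-HIT; vc=[6]

MISSES = 2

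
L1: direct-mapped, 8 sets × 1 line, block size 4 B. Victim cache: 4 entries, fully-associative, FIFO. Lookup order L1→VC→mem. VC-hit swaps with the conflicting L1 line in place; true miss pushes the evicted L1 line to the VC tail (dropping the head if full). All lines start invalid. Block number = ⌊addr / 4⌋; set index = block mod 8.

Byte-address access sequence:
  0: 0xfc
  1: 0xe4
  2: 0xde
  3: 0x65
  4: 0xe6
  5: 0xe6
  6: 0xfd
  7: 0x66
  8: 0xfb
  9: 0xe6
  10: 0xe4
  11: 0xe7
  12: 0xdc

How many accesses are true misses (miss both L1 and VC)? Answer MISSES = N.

MISSES = 5

0: 0xfc (blk 63, set 7) → MISS  vc=[]
1: 0xe4 (blk 57, set 1) → MISS  vc=[]
2: 0xde (blk 55, set 7) → MISS  vc=[63]
3: 0x65 (blk 25, set 1) → MISS  vc=[63, 57]
4: 0xe6 (blk 57, set 1) → VC-HIT  vc=[63, 25]
5: 0xe6 (blk 57, set 1) → L1-HIT  vc=[63, 25]
6: 0xfd (blk 63, set 7) → VC-HIT  vc=[55, 25]
7: 0x66 (blk 25, set 1) → VC-HIT  vc=[55, 57]
8: 0xfb (blk 62, set 6) → MISS  vc=[55, 57]
9: 0xe6 (blk 57, set 1) → VC-HIT  vc=[55, 25]
10: 0xe4 (blk 57, set 1) → L1-HIT  vc=[55, 25]
11: 0xe7 (blk 57, set 1) → L1-HIT  vc=[55, 25]
12: 0xdc (blk 55, set 7) → VC-HIT  vc=[63, 25]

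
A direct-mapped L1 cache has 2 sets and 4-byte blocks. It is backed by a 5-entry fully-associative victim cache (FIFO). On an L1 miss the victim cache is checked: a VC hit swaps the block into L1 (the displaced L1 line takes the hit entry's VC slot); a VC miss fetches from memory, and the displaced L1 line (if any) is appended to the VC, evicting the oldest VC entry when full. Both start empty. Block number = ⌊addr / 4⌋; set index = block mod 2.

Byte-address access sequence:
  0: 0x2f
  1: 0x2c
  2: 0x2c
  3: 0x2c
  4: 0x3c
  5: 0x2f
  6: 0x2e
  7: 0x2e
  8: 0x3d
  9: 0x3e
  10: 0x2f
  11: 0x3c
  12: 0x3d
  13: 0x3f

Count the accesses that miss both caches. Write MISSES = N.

#0 0x2f→b11/s1 MISS; vc=[]
#1 0x2c→b11/s1 L1-HIT; vc=[]
#2 0x2c→b11/s1 L1-HIT; vc=[]
#3 0x2c→b11/s1 L1-HIT; vc=[]
#4 0x3c→b15/s1 MISS; vc=[11]
#5 0x2f→b11/s1 VC-HIT; vc=[15]
#6 0x2e→b11/s1 L1-HIT; vc=[15]
#7 0x2e→b11/s1 L1-HIT; vc=[15]
#8 0x3d→b15/s1 VC-HIT; vc=[11]
#9 0x3e→b15/s1 L1-HIT; vc=[11]
#10 0x2f→b11/s1 VC-HIT; vc=[15]
#11 0x3c→b15/s1 VC-HIT; vc=[11]
#12 0x3d→b15/s1 L1-HIT; vc=[11]
#13 0x3f→b15/s1 L1-HIT; vc=[11]

MISSES = 2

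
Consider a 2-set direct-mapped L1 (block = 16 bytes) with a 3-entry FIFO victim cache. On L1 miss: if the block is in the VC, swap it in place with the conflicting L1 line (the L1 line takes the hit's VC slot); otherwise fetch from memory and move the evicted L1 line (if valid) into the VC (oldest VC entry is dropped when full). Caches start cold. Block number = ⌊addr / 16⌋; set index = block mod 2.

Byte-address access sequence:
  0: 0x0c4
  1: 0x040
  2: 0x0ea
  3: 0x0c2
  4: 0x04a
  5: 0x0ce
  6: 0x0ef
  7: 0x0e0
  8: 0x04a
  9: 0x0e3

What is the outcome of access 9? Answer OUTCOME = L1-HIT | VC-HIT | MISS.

#0 0xc4→b12/s0 MISS; vc=[]
#1 0x40→b4/s0 MISS; vc=[12]
#2 0xea→b14/s0 MISS; vc=[12,4]
#3 0xc2→b12/s0 VC-HIT; vc=[14,4]
#4 0x4a→b4/s0 VC-HIT; vc=[14,12]
#5 0xce→b12/s0 VC-HIT; vc=[14,4]
#6 0xef→b14/s0 VC-HIT; vc=[12,4]
#7 0xe0→b14/s0 L1-HIT; vc=[12,4]
#8 0x4a→b4/s0 VC-HIT; vc=[12,14]
#9 0xe3→b14/s0 VC-HIT; vc=[12,4]

OUTCOME = VC-HIT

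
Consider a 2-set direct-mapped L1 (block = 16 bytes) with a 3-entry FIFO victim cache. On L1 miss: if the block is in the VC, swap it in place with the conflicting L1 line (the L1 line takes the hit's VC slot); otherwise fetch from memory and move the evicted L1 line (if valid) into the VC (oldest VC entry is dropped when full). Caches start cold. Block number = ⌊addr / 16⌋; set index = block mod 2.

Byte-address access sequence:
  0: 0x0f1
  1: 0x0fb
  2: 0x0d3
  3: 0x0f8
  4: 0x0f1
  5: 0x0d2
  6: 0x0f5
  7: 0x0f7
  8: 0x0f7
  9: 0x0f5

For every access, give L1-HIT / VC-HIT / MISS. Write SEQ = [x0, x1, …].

SEQ = [MISS, L1-HIT, MISS, VC-HIT, L1-HIT, VC-HIT, VC-HIT, L1-HIT, L1-HIT, L1-HIT]

0: 0xf1 (blk 15, set 1) → MISS  vc=[]
1: 0xfb (blk 15, set 1) → L1-HIT  vc=[]
2: 0xd3 (blk 13, set 1) → MISS  vc=[15]
3: 0xf8 (blk 15, set 1) → VC-HIT  vc=[13]
4: 0xf1 (blk 15, set 1) → L1-HIT  vc=[13]
5: 0xd2 (blk 13, set 1) → VC-HIT  vc=[15]
6: 0xf5 (blk 15, set 1) → VC-HIT  vc=[13]
7: 0xf7 (blk 15, set 1) → L1-HIT  vc=[13]
8: 0xf7 (blk 15, set 1) → L1-HIT  vc=[13]
9: 0xf5 (blk 15, set 1) → L1-HIT  vc=[13]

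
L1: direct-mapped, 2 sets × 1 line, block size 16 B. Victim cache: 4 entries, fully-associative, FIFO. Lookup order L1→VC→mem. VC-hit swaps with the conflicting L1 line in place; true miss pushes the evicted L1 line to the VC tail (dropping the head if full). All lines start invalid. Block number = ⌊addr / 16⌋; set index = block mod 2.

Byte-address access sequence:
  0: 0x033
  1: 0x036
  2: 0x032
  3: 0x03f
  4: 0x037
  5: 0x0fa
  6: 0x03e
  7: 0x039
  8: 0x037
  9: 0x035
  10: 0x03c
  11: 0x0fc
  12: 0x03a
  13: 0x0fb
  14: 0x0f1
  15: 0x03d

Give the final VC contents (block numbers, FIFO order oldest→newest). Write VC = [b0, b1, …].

  [0] addr=0x33 blk=3 s=1: MISS | VC []
  [1] addr=0x36 blk=3 s=1: L1-HIT | VC []
  [2] addr=0x32 blk=3 s=1: L1-HIT | VC []
  [3] addr=0x3f blk=3 s=1: L1-HIT | VC []
  [4] addr=0x37 blk=3 s=1: L1-HIT | VC []
  [5] addr=0xfa blk=15 s=1: MISS | VC [3]
  [6] addr=0x3e blk=3 s=1: VC-HIT | VC [15]
  [7] addr=0x39 blk=3 s=1: L1-HIT | VC [15]
  [8] addr=0x37 blk=3 s=1: L1-HIT | VC [15]
  [9] addr=0x35 blk=3 s=1: L1-HIT | VC [15]
  [10] addr=0x3c blk=3 s=1: L1-HIT | VC [15]
  [11] addr=0xfc blk=15 s=1: VC-HIT | VC [3]
  [12] addr=0x3a blk=3 s=1: VC-HIT | VC [15]
  [13] addr=0xfb blk=15 s=1: VC-HIT | VC [3]
  [14] addr=0xf1 blk=15 s=1: L1-HIT | VC [3]
  [15] addr=0x3d blk=3 s=1: VC-HIT | VC [15]

VC = [15]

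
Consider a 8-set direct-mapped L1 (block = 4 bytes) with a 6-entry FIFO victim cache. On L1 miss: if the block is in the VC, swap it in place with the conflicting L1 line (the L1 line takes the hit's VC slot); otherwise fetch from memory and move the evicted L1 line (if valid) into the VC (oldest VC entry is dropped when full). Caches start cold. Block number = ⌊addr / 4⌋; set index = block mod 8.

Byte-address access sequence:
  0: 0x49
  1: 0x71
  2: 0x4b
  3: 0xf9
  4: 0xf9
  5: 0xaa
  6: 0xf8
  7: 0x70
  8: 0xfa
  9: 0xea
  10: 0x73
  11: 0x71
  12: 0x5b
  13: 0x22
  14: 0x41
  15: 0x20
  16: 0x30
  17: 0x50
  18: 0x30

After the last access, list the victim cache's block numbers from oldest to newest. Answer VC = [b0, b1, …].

0: 0x49 (blk 18, set 2) → MISS  vc=[]
1: 0x71 (blk 28, set 4) → MISS  vc=[]
2: 0x4b (blk 18, set 2) → L1-HIT  vc=[]
3: 0xf9 (blk 62, set 6) → MISS  vc=[]
4: 0xf9 (blk 62, set 6) → L1-HIT  vc=[]
5: 0xaa (blk 42, set 2) → MISS  vc=[18]
6: 0xf8 (blk 62, set 6) → L1-HIT  vc=[18]
7: 0x70 (blk 28, set 4) → L1-HIT  vc=[18]
8: 0xfa (blk 62, set 6) → L1-HIT  vc=[18]
9: 0xea (blk 58, set 2) → MISS  vc=[18, 42]
10: 0x73 (blk 28, set 4) → L1-HIT  vc=[18, 42]
11: 0x71 (blk 28, set 4) → L1-HIT  vc=[18, 42]
12: 0x5b (blk 22, set 6) → MISS  vc=[18, 42, 62]
13: 0x22 (blk 8, set 0) → MISS  vc=[18, 42, 62]
14: 0x41 (blk 16, set 0) → MISS  vc=[18, 42, 62, 8]
15: 0x20 (blk 8, set 0) → VC-HIT  vc=[18, 42, 62, 16]
16: 0x30 (blk 12, set 4) → MISS  vc=[18, 42, 62, 16, 28]
17: 0x50 (blk 20, set 4) → MISS  vc=[18, 42, 62, 16, 28, 12]
18: 0x30 (blk 12, set 4) → VC-HIT  vc=[18, 42, 62, 16, 28, 20]

VC = [18, 42, 62, 16, 28, 20]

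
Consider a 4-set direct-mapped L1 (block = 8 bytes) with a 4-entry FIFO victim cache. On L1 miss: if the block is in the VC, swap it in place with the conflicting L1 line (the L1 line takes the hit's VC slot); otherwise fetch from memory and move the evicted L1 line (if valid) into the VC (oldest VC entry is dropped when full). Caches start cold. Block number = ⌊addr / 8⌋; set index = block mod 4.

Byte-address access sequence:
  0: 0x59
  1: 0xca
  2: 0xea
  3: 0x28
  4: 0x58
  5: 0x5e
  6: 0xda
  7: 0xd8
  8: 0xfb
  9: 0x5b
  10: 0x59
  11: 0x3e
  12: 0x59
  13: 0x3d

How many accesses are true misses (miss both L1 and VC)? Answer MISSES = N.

0: 0x59 (blk 11, set 3) → MISS  vc=[]
1: 0xca (blk 25, set 1) → MISS  vc=[]
2: 0xea (blk 29, set 1) → MISS  vc=[25]
3: 0x28 (blk 5, set 1) → MISS  vc=[25, 29]
4: 0x58 (blk 11, set 3) → L1-HIT  vc=[25, 29]
5: 0x5e (blk 11, set 3) → L1-HIT  vc=[25, 29]
6: 0xda (blk 27, set 3) → MISS  vc=[25, 29, 11]
7: 0xd8 (blk 27, set 3) → L1-HIT  vc=[25, 29, 11]
8: 0xfb (blk 31, set 3) → MISS  vc=[25, 29, 11, 27]
9: 0x5b (blk 11, set 3) → VC-HIT  vc=[25, 29, 31, 27]
10: 0x59 (blk 11, set 3) → L1-HIT  vc=[25, 29, 31, 27]
11: 0x3e (blk 7, set 3) → MISS  vc=[29, 31, 27, 11]
12: 0x59 (blk 11, set 3) → VC-HIT  vc=[29, 31, 27, 7]
13: 0x3d (blk 7, set 3) → VC-HIT  vc=[29, 31, 27, 11]

MISSES = 7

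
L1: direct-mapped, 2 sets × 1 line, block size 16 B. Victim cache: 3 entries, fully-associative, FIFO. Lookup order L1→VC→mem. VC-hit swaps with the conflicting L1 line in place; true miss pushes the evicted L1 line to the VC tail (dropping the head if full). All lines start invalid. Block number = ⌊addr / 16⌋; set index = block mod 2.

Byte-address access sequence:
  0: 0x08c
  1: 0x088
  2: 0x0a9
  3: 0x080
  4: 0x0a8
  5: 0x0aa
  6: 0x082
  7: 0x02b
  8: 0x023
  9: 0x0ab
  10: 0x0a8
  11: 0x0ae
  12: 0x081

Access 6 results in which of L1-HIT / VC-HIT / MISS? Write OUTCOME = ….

#0 0x8c→b8/s0 MISS; vc=[]
#1 0x88→b8/s0 L1-HIT; vc=[]
#2 0xa9→b10/s0 MISS; vc=[8]
#3 0x80→b8/s0 VC-HIT; vc=[10]
#4 0xa8→b10/s0 VC-HIT; vc=[8]
#5 0xaa→b10/s0 L1-HIT; vc=[8]
#6 0x82→b8/s0 VC-HIT; vc=[10]
#7 0x2b→b2/s0 MISS; vc=[10,8]
#8 0x23→b2/s0 L1-HIT; vc=[10,8]
#9 0xab→b10/s0 VC-HIT; vc=[2,8]
#10 0xa8→b10/s0 L1-HIT; vc=[2,8]
#11 0xae→b10/s0 L1-HIT; vc=[2,8]
#12 0x81→b8/s0 VC-HIT; vc=[2,10]

OUTCOME = VC-HIT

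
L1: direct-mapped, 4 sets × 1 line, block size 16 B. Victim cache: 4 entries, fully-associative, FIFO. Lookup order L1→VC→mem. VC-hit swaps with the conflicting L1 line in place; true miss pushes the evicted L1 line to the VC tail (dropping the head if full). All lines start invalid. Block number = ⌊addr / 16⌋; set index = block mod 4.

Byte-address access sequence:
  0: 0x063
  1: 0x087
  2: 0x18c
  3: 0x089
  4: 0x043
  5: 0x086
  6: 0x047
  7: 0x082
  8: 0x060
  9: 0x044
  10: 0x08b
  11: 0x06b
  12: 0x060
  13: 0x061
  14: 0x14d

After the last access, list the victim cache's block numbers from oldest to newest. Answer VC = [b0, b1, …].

0: 0x63 (blk 6, set 2) → MISS  vc=[]
1: 0x87 (blk 8, set 0) → MISS  vc=[]
2: 0x18c (blk 24, set 0) → MISS  vc=[8]
3: 0x89 (blk 8, set 0) → VC-HIT  vc=[24]
4: 0x43 (blk 4, set 0) → MISS  vc=[24, 8]
5: 0x86 (blk 8, set 0) → VC-HIT  vc=[24, 4]
6: 0x47 (blk 4, set 0) → VC-HIT  vc=[24, 8]
7: 0x82 (blk 8, set 0) → VC-HIT  vc=[24, 4]
8: 0x60 (blk 6, set 2) → L1-HIT  vc=[24, 4]
9: 0x44 (blk 4, set 0) → VC-HIT  vc=[24, 8]
10: 0x8b (blk 8, set 0) → VC-HIT  vc=[24, 4]
11: 0x6b (blk 6, set 2) → L1-HIT  vc=[24, 4]
12: 0x60 (blk 6, set 2) → L1-HIT  vc=[24, 4]
13: 0x61 (blk 6, set 2) → L1-HIT  vc=[24, 4]
14: 0x14d (blk 20, set 0) → MISS  vc=[24, 4, 8]

VC = [24, 4, 8]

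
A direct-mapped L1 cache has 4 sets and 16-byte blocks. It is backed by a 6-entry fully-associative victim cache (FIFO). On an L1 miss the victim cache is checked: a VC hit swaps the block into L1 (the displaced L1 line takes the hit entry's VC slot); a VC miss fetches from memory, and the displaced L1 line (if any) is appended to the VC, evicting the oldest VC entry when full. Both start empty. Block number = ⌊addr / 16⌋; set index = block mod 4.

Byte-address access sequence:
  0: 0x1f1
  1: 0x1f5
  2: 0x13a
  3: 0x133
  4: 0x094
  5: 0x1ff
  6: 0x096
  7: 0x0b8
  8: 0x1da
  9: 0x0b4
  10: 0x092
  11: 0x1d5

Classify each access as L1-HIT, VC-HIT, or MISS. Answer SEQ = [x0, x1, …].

SEQ = [MISS, L1-HIT, MISS, L1-HIT, MISS, VC-HIT, L1-HIT, MISS, MISS, L1-HIT, VC-HIT, VC-HIT]

0: 0x1f1 (blk 31, set 3) → MISS  vc=[]
1: 0x1f5 (blk 31, set 3) → L1-HIT  vc=[]
2: 0x13a (blk 19, set 3) → MISS  vc=[31]
3: 0x133 (blk 19, set 3) → L1-HIT  vc=[31]
4: 0x94 (blk 9, set 1) → MISS  vc=[31]
5: 0x1ff (blk 31, set 3) → VC-HIT  vc=[19]
6: 0x96 (blk 9, set 1) → L1-HIT  vc=[19]
7: 0xb8 (blk 11, set 3) → MISS  vc=[19, 31]
8: 0x1da (blk 29, set 1) → MISS  vc=[19, 31, 9]
9: 0xb4 (blk 11, set 3) → L1-HIT  vc=[19, 31, 9]
10: 0x92 (blk 9, set 1) → VC-HIT  vc=[19, 31, 29]
11: 0x1d5 (blk 29, set 1) → VC-HIT  vc=[19, 31, 9]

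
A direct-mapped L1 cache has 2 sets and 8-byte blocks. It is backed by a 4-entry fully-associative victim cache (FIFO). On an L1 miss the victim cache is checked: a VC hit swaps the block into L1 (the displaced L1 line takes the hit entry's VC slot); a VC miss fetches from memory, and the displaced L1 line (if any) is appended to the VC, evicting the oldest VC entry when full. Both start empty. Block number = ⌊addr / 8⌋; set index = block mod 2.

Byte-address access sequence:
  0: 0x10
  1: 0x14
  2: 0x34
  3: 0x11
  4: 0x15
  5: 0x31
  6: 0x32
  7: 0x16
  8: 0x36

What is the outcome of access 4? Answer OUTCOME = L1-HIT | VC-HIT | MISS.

  [0] addr=0x10 blk=2 s=0: MISS | VC []
  [1] addr=0x14 blk=2 s=0: L1-HIT | VC []
  [2] addr=0x34 blk=6 s=0: MISS | VC [2]
  [3] addr=0x11 blk=2 s=0: VC-HIT | VC [6]
  [4] addr=0x15 blk=2 s=0: L1-HIT | VC [6]
  [5] addr=0x31 blk=6 s=0: VC-HIT | VC [2]
  [6] addr=0x32 blk=6 s=0: L1-HIT | VC [2]
  [7] addr=0x16 blk=2 s=0: VC-HIT | VC [6]
  [8] addr=0x36 blk=6 s=0: VC-HIT | VC [2]

OUTCOME = L1-HIT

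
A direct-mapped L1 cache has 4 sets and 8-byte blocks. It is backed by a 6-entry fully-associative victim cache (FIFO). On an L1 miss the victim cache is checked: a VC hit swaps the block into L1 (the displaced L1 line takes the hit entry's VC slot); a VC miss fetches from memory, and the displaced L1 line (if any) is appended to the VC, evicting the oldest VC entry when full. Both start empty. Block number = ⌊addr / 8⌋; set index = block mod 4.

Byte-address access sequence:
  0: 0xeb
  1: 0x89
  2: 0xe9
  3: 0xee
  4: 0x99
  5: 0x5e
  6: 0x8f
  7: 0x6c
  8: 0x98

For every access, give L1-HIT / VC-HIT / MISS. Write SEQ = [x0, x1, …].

0: 0xeb (blk 29, set 1) → MISS  vc=[]
1: 0x89 (blk 17, set 1) → MISS  vc=[29]
2: 0xe9 (blk 29, set 1) → VC-HIT  vc=[17]
3: 0xee (blk 29, set 1) → L1-HIT  vc=[17]
4: 0x99 (blk 19, set 3) → MISS  vc=[17]
5: 0x5e (blk 11, set 3) → MISS  vc=[17, 19]
6: 0x8f (blk 17, set 1) → VC-HIT  vc=[29, 19]
7: 0x6c (blk 13, set 1) → MISS  vc=[29, 19, 17]
8: 0x98 (blk 19, set 3) → VC-HIT  vc=[29, 11, 17]

SEQ = [MISS, MISS, VC-HIT, L1-HIT, MISS, MISS, VC-HIT, MISS, VC-HIT]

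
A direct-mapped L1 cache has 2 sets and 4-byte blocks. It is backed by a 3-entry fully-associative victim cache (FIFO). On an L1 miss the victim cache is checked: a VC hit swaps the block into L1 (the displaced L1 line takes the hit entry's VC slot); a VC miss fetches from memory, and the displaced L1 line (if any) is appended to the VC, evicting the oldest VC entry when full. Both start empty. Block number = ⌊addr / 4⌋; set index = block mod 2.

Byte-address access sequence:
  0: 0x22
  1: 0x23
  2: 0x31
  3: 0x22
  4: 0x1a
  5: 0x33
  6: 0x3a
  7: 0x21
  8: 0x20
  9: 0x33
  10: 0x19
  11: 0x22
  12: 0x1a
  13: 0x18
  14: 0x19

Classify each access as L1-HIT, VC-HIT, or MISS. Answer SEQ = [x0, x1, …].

0: 0x22 (blk 8, set 0) → MISS  vc=[]
1: 0x23 (blk 8, set 0) → L1-HIT  vc=[]
2: 0x31 (blk 12, set 0) → MISS  vc=[8]
3: 0x22 (blk 8, set 0) → VC-HIT  vc=[12]
4: 0x1a (blk 6, set 0) → MISS  vc=[12, 8]
5: 0x33 (blk 12, set 0) → VC-HIT  vc=[6, 8]
6: 0x3a (blk 14, set 0) → MISS  vc=[6, 8, 12]
7: 0x21 (blk 8, set 0) → VC-HIT  vc=[6, 14, 12]
8: 0x20 (blk 8, set 0) → L1-HIT  vc=[6, 14, 12]
9: 0x33 (blk 12, set 0) → VC-HIT  vc=[6, 14, 8]
10: 0x19 (blk 6, set 0) → VC-HIT  vc=[12, 14, 8]
11: 0x22 (blk 8, set 0) → VC-HIT  vc=[12, 14, 6]
12: 0x1a (blk 6, set 0) → VC-HIT  vc=[12, 14, 8]
13: 0x18 (blk 6, set 0) → L1-HIT  vc=[12, 14, 8]
14: 0x19 (blk 6, set 0) → L1-HIT  vc=[12, 14, 8]

SEQ = [MISS, L1-HIT, MISS, VC-HIT, MISS, VC-HIT, MISS, VC-HIT, L1-HIT, VC-HIT, VC-HIT, VC-HIT, VC-HIT, L1-HIT, L1-HIT]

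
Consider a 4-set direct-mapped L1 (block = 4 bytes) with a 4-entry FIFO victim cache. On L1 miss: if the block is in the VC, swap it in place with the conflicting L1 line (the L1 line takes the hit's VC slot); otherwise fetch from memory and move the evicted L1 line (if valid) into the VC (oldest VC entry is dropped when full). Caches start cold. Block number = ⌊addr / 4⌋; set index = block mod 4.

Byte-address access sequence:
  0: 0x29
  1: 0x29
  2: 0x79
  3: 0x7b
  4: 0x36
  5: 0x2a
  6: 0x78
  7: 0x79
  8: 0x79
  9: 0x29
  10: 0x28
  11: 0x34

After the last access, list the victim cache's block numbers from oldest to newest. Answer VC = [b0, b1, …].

VC = [30]

0: 0x29 (blk 10, set 2) → MISS  vc=[]
1: 0x29 (blk 10, set 2) → L1-HIT  vc=[]
2: 0x79 (blk 30, set 2) → MISS  vc=[10]
3: 0x7b (blk 30, set 2) → L1-HIT  vc=[10]
4: 0x36 (blk 13, set 1) → MISS  vc=[10]
5: 0x2a (blk 10, set 2) → VC-HIT  vc=[30]
6: 0x78 (blk 30, set 2) → VC-HIT  vc=[10]
7: 0x79 (blk 30, set 2) → L1-HIT  vc=[10]
8: 0x79 (blk 30, set 2) → L1-HIT  vc=[10]
9: 0x29 (blk 10, set 2) → VC-HIT  vc=[30]
10: 0x28 (blk 10, set 2) → L1-HIT  vc=[30]
11: 0x34 (blk 13, set 1) → L1-HIT  vc=[30]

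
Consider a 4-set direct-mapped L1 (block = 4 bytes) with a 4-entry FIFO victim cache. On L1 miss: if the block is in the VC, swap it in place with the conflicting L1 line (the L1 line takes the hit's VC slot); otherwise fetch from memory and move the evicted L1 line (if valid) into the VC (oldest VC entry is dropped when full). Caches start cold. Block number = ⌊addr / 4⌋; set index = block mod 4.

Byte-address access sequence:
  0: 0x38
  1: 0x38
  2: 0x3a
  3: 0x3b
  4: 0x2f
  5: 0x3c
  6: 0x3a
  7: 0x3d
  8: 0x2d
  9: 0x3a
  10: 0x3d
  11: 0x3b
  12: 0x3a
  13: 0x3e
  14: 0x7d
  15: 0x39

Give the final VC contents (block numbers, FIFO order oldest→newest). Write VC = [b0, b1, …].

VC = [11, 15]

#0 0x38→b14/s2 MISS; vc=[]
#1 0x38→b14/s2 L1-HIT; vc=[]
#2 0x3a→b14/s2 L1-HIT; vc=[]
#3 0x3b→b14/s2 L1-HIT; vc=[]
#4 0x2f→b11/s3 MISS; vc=[]
#5 0x3c→b15/s3 MISS; vc=[11]
#6 0x3a→b14/s2 L1-HIT; vc=[11]
#7 0x3d→b15/s3 L1-HIT; vc=[11]
#8 0x2d→b11/s3 VC-HIT; vc=[15]
#9 0x3a→b14/s2 L1-HIT; vc=[15]
#10 0x3d→b15/s3 VC-HIT; vc=[11]
#11 0x3b→b14/s2 L1-HIT; vc=[11]
#12 0x3a→b14/s2 L1-HIT; vc=[11]
#13 0x3e→b15/s3 L1-HIT; vc=[11]
#14 0x7d→b31/s3 MISS; vc=[11,15]
#15 0x39→b14/s2 L1-HIT; vc=[11,15]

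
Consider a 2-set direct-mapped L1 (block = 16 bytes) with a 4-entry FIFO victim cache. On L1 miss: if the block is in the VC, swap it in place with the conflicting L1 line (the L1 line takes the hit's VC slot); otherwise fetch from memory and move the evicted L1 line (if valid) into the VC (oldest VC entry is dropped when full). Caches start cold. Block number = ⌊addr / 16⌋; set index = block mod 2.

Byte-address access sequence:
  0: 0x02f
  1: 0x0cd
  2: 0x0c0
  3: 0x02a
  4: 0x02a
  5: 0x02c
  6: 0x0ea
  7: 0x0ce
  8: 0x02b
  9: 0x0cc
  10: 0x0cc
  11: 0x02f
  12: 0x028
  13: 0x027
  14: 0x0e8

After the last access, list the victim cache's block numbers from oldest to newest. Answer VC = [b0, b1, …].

0: 0x2f (blk 2, set 0) → MISS  vc=[]
1: 0xcd (blk 12, set 0) → MISS  vc=[2]
2: 0xc0 (blk 12, set 0) → L1-HIT  vc=[2]
3: 0x2a (blk 2, set 0) → VC-HIT  vc=[12]
4: 0x2a (blk 2, set 0) → L1-HIT  vc=[12]
5: 0x2c (blk 2, set 0) → L1-HIT  vc=[12]
6: 0xea (blk 14, set 0) → MISS  vc=[12, 2]
7: 0xce (blk 12, set 0) → VC-HIT  vc=[14, 2]
8: 0x2b (blk 2, set 0) → VC-HIT  vc=[14, 12]
9: 0xcc (blk 12, set 0) → VC-HIT  vc=[14, 2]
10: 0xcc (blk 12, set 0) → L1-HIT  vc=[14, 2]
11: 0x2f (blk 2, set 0) → VC-HIT  vc=[14, 12]
12: 0x28 (blk 2, set 0) → L1-HIT  vc=[14, 12]
13: 0x27 (blk 2, set 0) → L1-HIT  vc=[14, 12]
14: 0xe8 (blk 14, set 0) → VC-HIT  vc=[2, 12]

VC = [2, 12]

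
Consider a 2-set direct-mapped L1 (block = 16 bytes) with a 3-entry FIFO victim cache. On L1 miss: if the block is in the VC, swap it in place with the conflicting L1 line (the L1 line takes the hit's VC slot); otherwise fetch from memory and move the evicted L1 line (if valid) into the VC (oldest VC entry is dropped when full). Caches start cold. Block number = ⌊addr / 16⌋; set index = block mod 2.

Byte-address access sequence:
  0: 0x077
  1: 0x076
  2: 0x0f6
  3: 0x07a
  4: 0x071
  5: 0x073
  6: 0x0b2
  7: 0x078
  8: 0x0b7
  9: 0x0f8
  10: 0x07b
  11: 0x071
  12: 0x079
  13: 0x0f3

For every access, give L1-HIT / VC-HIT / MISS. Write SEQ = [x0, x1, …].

  [0] addr=0x77 blk=7 s=1: MISS | VC []
  [1] addr=0x76 blk=7 s=1: L1-HIT | VC []
  [2] addr=0xf6 blk=15 s=1: MISS | VC [7]
  [3] addr=0x7a blk=7 s=1: VC-HIT | VC [15]
  [4] addr=0x71 blk=7 s=1: L1-HIT | VC [15]
  [5] addr=0x73 blk=7 s=1: L1-HIT | VC [15]
  [6] addr=0xb2 blk=11 s=1: MISS | VC [15, 7]
  [7] addr=0x78 blk=7 s=1: VC-HIT | VC [15, 11]
  [8] addr=0xb7 blk=11 s=1: VC-HIT | VC [15, 7]
  [9] addr=0xf8 blk=15 s=1: VC-HIT | VC [11, 7]
  [10] addr=0x7b blk=7 s=1: VC-HIT | VC [11, 15]
  [11] addr=0x71 blk=7 s=1: L1-HIT | VC [11, 15]
  [12] addr=0x79 blk=7 s=1: L1-HIT | VC [11, 15]
  [13] addr=0xf3 blk=15 s=1: VC-HIT | VC [11, 7]

SEQ = [MISS, L1-HIT, MISS, VC-HIT, L1-HIT, L1-HIT, MISS, VC-HIT, VC-HIT, VC-HIT, VC-HIT, L1-HIT, L1-HIT, VC-HIT]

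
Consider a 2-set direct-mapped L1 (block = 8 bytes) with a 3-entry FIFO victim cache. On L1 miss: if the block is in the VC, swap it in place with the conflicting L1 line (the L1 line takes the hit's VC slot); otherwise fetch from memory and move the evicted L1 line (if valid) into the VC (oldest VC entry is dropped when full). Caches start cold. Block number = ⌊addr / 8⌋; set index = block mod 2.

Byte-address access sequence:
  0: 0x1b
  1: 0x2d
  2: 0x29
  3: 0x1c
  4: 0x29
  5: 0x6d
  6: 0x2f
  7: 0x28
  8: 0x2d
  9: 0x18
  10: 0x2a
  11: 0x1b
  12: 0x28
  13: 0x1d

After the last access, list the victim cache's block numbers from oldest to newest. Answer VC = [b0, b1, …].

VC = [5, 13]

#0 0x1b→b3/s1 MISS; vc=[]
#1 0x2d→b5/s1 MISS; vc=[3]
#2 0x29→b5/s1 L1-HIT; vc=[3]
#3 0x1c→b3/s1 VC-HIT; vc=[5]
#4 0x29→b5/s1 VC-HIT; vc=[3]
#5 0x6d→b13/s1 MISS; vc=[3,5]
#6 0x2f→b5/s1 VC-HIT; vc=[3,13]
#7 0x28→b5/s1 L1-HIT; vc=[3,13]
#8 0x2d→b5/s1 L1-HIT; vc=[3,13]
#9 0x18→b3/s1 VC-HIT; vc=[5,13]
#10 0x2a→b5/s1 VC-HIT; vc=[3,13]
#11 0x1b→b3/s1 VC-HIT; vc=[5,13]
#12 0x28→b5/s1 VC-HIT; vc=[3,13]
#13 0x1d→b3/s1 VC-HIT; vc=[5,13]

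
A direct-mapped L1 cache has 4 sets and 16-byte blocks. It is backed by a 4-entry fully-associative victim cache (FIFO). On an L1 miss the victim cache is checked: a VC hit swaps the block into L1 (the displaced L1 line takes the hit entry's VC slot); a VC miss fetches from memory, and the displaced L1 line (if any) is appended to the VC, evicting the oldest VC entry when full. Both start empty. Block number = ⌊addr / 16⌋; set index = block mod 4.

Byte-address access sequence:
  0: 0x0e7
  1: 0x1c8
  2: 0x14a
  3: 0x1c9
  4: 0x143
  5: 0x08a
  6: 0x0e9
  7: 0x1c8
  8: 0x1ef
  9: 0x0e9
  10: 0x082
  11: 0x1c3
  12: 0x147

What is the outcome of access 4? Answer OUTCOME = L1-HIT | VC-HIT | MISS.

0: 0xe7 (blk 14, set 2) → MISS  vc=[]
1: 0x1c8 (blk 28, set 0) → MISS  vc=[]
2: 0x14a (blk 20, set 0) → MISS  vc=[28]
3: 0x1c9 (blk 28, set 0) → VC-HIT  vc=[20]
4: 0x143 (blk 20, set 0) → VC-HIT  vc=[28]
5: 0x8a (blk 8, set 0) → MISS  vc=[28, 20]
6: 0xe9 (blk 14, set 2) → L1-HIT  vc=[28, 20]
7: 0x1c8 (blk 28, set 0) → VC-HIT  vc=[8, 20]
8: 0x1ef (blk 30, set 2) → MISS  vc=[8, 20, 14]
9: 0xe9 (blk 14, set 2) → VC-HIT  vc=[8, 20, 30]
10: 0x82 (blk 8, set 0) → VC-HIT  vc=[28, 20, 30]
11: 0x1c3 (blk 28, set 0) → VC-HIT  vc=[8, 20, 30]
12: 0x147 (blk 20, set 0) → VC-HIT  vc=[8, 28, 30]

OUTCOME = VC-HIT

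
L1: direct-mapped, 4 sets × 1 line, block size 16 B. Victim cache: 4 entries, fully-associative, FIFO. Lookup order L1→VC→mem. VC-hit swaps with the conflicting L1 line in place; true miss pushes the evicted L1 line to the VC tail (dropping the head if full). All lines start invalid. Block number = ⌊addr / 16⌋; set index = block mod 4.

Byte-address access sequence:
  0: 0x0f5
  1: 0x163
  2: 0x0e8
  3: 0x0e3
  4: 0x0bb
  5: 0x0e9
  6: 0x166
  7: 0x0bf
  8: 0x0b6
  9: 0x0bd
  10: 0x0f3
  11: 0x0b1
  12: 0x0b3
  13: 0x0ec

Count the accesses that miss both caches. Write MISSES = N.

MISSES = 4

0: 0xf5 (blk 15, set 3) → MISS  vc=[]
1: 0x163 (blk 22, set 2) → MISS  vc=[]
2: 0xe8 (blk 14, set 2) → MISS  vc=[22]
3: 0xe3 (blk 14, set 2) → L1-HIT  vc=[22]
4: 0xbb (blk 11, set 3) → MISS  vc=[22, 15]
5: 0xe9 (blk 14, set 2) → L1-HIT  vc=[22, 15]
6: 0x166 (blk 22, set 2) → VC-HIT  vc=[14, 15]
7: 0xbf (blk 11, set 3) → L1-HIT  vc=[14, 15]
8: 0xb6 (blk 11, set 3) → L1-HIT  vc=[14, 15]
9: 0xbd (blk 11, set 3) → L1-HIT  vc=[14, 15]
10: 0xf3 (blk 15, set 3) → VC-HIT  vc=[14, 11]
11: 0xb1 (blk 11, set 3) → VC-HIT  vc=[14, 15]
12: 0xb3 (blk 11, set 3) → L1-HIT  vc=[14, 15]
13: 0xec (blk 14, set 2) → VC-HIT  vc=[22, 15]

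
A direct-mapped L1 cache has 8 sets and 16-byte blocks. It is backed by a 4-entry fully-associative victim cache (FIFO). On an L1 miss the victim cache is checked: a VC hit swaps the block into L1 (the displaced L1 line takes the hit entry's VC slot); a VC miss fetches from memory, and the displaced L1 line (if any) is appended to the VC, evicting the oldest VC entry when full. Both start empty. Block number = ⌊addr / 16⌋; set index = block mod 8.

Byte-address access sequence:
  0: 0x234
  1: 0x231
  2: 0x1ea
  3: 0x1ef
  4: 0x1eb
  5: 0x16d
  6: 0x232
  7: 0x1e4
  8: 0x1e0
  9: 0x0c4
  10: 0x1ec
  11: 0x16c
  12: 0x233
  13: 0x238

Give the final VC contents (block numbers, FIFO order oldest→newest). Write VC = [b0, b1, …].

0: 0x234 (blk 35, set 3) → MISS  vc=[]
1: 0x231 (blk 35, set 3) → L1-HIT  vc=[]
2: 0x1ea (blk 30, set 6) → MISS  vc=[]
3: 0x1ef (blk 30, set 6) → L1-HIT  vc=[]
4: 0x1eb (blk 30, set 6) → L1-HIT  vc=[]
5: 0x16d (blk 22, set 6) → MISS  vc=[30]
6: 0x232 (blk 35, set 3) → L1-HIT  vc=[30]
7: 0x1e4 (blk 30, set 6) → VC-HIT  vc=[22]
8: 0x1e0 (blk 30, set 6) → L1-HIT  vc=[22]
9: 0xc4 (blk 12, set 4) → MISS  vc=[22]
10: 0x1ec (blk 30, set 6) → L1-HIT  vc=[22]
11: 0x16c (blk 22, set 6) → VC-HIT  vc=[30]
12: 0x233 (blk 35, set 3) → L1-HIT  vc=[30]
13: 0x238 (blk 35, set 3) → L1-HIT  vc=[30]

VC = [30]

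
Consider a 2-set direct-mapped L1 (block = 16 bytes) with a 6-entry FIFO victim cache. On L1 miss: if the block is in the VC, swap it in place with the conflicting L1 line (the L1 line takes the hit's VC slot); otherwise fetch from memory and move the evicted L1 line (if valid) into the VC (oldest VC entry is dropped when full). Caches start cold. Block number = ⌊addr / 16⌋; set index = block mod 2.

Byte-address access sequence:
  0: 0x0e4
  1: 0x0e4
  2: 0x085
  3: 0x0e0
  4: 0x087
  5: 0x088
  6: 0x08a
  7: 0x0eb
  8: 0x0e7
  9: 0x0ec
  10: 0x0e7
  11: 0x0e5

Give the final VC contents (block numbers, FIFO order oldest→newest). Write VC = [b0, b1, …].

#0 0xe4→b14/s0 MISS; vc=[]
#1 0xe4→b14/s0 L1-HIT; vc=[]
#2 0x85→b8/s0 MISS; vc=[14]
#3 0xe0→b14/s0 VC-HIT; vc=[8]
#4 0x87→b8/s0 VC-HIT; vc=[14]
#5 0x88→b8/s0 L1-HIT; vc=[14]
#6 0x8a→b8/s0 L1-HIT; vc=[14]
#7 0xeb→b14/s0 VC-HIT; vc=[8]
#8 0xe7→b14/s0 L1-HIT; vc=[8]
#9 0xec→b14/s0 L1-HIT; vc=[8]
#10 0xe7→b14/s0 L1-HIT; vc=[8]
#11 0xe5→b14/s0 L1-HIT; vc=[8]

VC = [8]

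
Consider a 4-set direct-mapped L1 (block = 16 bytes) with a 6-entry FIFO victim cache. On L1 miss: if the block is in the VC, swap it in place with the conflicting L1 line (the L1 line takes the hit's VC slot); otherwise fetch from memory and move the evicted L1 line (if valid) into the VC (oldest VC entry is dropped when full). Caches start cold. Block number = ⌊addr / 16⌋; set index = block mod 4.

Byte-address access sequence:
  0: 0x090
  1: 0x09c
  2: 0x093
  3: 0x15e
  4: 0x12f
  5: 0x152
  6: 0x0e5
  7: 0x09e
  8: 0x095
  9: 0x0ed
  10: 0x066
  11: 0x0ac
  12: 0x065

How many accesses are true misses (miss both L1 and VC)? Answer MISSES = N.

#0 0x90→b9/s1 MISS; vc=[]
#1 0x9c→b9/s1 L1-HIT; vc=[]
#2 0x93→b9/s1 L1-HIT; vc=[]
#3 0x15e→b21/s1 MISS; vc=[9]
#4 0x12f→b18/s2 MISS; vc=[9]
#5 0x152→b21/s1 L1-HIT; vc=[9]
#6 0xe5→b14/s2 MISS; vc=[9,18]
#7 0x9e→b9/s1 VC-HIT; vc=[21,18]
#8 0x95→b9/s1 L1-HIT; vc=[21,18]
#9 0xed→b14/s2 L1-HIT; vc=[21,18]
#10 0x66→b6/s2 MISS; vc=[21,18,14]
#11 0xac→b10/s2 MISS; vc=[21,18,14,6]
#12 0x65→b6/s2 VC-HIT; vc=[21,18,14,10]

MISSES = 6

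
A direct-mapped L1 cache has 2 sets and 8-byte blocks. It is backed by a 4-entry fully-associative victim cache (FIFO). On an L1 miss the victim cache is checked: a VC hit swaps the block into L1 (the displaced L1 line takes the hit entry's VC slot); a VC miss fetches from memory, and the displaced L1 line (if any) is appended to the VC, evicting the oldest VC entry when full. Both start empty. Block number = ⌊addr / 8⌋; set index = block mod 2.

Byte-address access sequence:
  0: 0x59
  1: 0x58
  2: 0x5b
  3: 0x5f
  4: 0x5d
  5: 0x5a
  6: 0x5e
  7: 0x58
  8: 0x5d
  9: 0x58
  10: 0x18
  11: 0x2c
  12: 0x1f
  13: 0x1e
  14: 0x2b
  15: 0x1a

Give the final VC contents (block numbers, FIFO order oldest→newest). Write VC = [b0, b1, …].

  [0] addr=0x59 blk=11 s=1: MISS | VC []
  [1] addr=0x58 blk=11 s=1: L1-HIT | VC []
  [2] addr=0x5b blk=11 s=1: L1-HIT | VC []
  [3] addr=0x5f blk=11 s=1: L1-HIT | VC []
  [4] addr=0x5d blk=11 s=1: L1-HIT | VC []
  [5] addr=0x5a blk=11 s=1: L1-HIT | VC []
  [6] addr=0x5e blk=11 s=1: L1-HIT | VC []
  [7] addr=0x58 blk=11 s=1: L1-HIT | VC []
  [8] addr=0x5d blk=11 s=1: L1-HIT | VC []
  [9] addr=0x58 blk=11 s=1: L1-HIT | VC []
  [10] addr=0x18 blk=3 s=1: MISS | VC [11]
  [11] addr=0x2c blk=5 s=1: MISS | VC [11, 3]
  [12] addr=0x1f blk=3 s=1: VC-HIT | VC [11, 5]
  [13] addr=0x1e blk=3 s=1: L1-HIT | VC [11, 5]
  [14] addr=0x2b blk=5 s=1: VC-HIT | VC [11, 3]
  [15] addr=0x1a blk=3 s=1: VC-HIT | VC [11, 5]

VC = [11, 5]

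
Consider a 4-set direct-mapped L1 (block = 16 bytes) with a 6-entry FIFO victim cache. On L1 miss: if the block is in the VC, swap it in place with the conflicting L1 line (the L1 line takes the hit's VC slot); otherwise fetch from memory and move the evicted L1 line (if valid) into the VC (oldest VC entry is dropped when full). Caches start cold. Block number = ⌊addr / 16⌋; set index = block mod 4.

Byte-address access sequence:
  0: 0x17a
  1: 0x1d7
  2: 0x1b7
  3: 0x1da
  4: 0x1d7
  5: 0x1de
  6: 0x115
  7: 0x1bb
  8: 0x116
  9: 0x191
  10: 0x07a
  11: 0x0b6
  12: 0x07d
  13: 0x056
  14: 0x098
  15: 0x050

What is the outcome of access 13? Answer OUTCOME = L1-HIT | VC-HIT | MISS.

#0 0x17a→b23/s3 MISS; vc=[]
#1 0x1d7→b29/s1 MISS; vc=[]
#2 0x1b7→b27/s3 MISS; vc=[23]
#3 0x1da→b29/s1 L1-HIT; vc=[23]
#4 0x1d7→b29/s1 L1-HIT; vc=[23]
#5 0x1de→b29/s1 L1-HIT; vc=[23]
#6 0x115→b17/s1 MISS; vc=[23,29]
#7 0x1bb→b27/s3 L1-HIT; vc=[23,29]
#8 0x116→b17/s1 L1-HIT; vc=[23,29]
#9 0x191→b25/s1 MISS; vc=[23,29,17]
#10 0x7a→b7/s3 MISS; vc=[23,29,17,27]
#11 0xb6→b11/s3 MISS; vc=[23,29,17,27,7]
#12 0x7d→b7/s3 VC-HIT; vc=[23,29,17,27,11]
#13 0x56→b5/s1 MISS; vc=[23,29,17,27,11,25]
#14 0x98→b9/s1 MISS; vc=[29,17,27,11,25,5]
#15 0x50→b5/s1 VC-HIT; vc=[29,17,27,11,25,9]

OUTCOME = MISS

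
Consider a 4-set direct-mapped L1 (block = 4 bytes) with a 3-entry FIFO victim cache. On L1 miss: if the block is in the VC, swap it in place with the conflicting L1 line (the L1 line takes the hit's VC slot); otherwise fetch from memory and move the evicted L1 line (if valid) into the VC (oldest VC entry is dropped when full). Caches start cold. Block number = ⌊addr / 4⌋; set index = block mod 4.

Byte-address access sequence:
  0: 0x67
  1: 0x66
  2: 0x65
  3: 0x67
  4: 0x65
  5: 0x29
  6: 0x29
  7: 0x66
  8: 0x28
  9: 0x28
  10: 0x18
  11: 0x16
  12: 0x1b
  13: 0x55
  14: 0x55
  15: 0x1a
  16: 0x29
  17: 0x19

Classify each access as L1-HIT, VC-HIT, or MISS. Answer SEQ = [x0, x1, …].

#0 0x67→b25/s1 MISS; vc=[]
#1 0x66→b25/s1 L1-HIT; vc=[]
#2 0x65→b25/s1 L1-HIT; vc=[]
#3 0x67→b25/s1 L1-HIT; vc=[]
#4 0x65→b25/s1 L1-HIT; vc=[]
#5 0x29→b10/s2 MISS; vc=[]
#6 0x29→b10/s2 L1-HIT; vc=[]
#7 0x66→b25/s1 L1-HIT; vc=[]
#8 0x28→b10/s2 L1-HIT; vc=[]
#9 0x28→b10/s2 L1-HIT; vc=[]
#10 0x18→b6/s2 MISS; vc=[10]
#11 0x16→b5/s1 MISS; vc=[10,25]
#12 0x1b→b6/s2 L1-HIT; vc=[10,25]
#13 0x55→b21/s1 MISS; vc=[10,25,5]
#14 0x55→b21/s1 L1-HIT; vc=[10,25,5]
#15 0x1a→b6/s2 L1-HIT; vc=[10,25,5]
#16 0x29→b10/s2 VC-HIT; vc=[6,25,5]
#17 0x19→b6/s2 VC-HIT; vc=[10,25,5]

SEQ = [MISS, L1-HIT, L1-HIT, L1-HIT, L1-HIT, MISS, L1-HIT, L1-HIT, L1-HIT, L1-HIT, MISS, MISS, L1-HIT, MISS, L1-HIT, L1-HIT, VC-HIT, VC-HIT]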